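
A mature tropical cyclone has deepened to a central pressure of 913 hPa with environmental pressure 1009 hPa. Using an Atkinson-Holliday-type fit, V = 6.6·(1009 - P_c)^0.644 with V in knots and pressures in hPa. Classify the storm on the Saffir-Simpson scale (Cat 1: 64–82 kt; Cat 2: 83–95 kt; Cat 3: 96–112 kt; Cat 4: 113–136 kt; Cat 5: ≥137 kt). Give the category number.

ΔP = 1009 − 913 = 96 hPa.
V ≈ 6.6 × 96^0.644 = 6.6 × 18.91 ≈ 125 kt.
125 kt falls in the Category 4 band.

4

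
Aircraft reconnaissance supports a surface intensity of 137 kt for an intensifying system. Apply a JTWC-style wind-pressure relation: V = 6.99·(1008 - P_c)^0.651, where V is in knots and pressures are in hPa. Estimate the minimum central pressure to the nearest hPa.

911 hPa

ΔP = (V / 6.99)^(1/0.651) = (137/6.99)^1.536.
137/6.99 = 19.599; 19.599^1.536 ≈ 96.61 hPa.
P_c = 1008 − 96.61 = 911.39 ≈ 911 hPa.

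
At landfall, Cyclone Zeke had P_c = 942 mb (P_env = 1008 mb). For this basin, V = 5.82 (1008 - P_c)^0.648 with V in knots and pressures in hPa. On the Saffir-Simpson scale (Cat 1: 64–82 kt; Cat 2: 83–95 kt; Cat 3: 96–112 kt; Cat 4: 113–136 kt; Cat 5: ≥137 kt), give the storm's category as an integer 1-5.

2

ΔP = 1008 − 942 = 66 mb.
V ≈ 5.82 × 66^0.648 = 5.82 × 15.10 ≈ 88 kt.
88 kt falls in the Category 2 band.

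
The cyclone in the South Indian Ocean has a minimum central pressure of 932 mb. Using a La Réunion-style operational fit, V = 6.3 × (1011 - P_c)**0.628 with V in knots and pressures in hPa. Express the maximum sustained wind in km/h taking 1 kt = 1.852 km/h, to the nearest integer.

181 km/h

ΔP = 1011 − 932 = 79 mb.
V ≈ 6.3 × 79^0.628 = 6.3 × 15.549 ≈ 97.960 kt.
97.960 × 1.852 ≈ 181.42 km/h → 181 km/h.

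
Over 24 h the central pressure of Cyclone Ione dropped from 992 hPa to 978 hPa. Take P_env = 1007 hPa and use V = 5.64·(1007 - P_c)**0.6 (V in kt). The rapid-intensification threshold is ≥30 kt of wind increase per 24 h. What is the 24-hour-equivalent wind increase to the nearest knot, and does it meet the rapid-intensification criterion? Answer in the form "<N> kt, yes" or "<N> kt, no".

14 kt, no

V₁: ΔP = 15, V ≈ 5.64 × 15^0.6 ≈ 28.64 kt.
V₂: ΔP = 29, V ≈ 5.64 × 29^0.6 ≈ 42.53 kt.
ΔV over 24 h = 13.89 kt → 24 h equivalent = 13.89 × 24/24 ≈ 13.89 kt.
14 kt < 30 kt ⇒ not rapid intensification.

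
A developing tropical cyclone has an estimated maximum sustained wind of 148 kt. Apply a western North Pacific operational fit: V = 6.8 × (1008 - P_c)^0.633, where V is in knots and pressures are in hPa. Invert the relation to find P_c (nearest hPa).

878 hPa

ΔP = (V / 6.8)^(1/0.633) = (148/6.8)^1.580.
148/6.8 = 21.765; 21.765^1.580 ≈ 129.82 hPa.
P_c = 1008 − 129.82 = 878.18 ≈ 878 hPa.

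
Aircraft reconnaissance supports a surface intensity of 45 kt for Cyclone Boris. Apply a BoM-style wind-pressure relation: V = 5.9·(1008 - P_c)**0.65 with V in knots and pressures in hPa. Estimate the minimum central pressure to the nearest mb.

985 mb

ΔP = (V / 5.9)^(1/0.65) = (45/5.9)^1.538.
45/5.9 = 7.627; 7.627^1.538 ≈ 22.78 mb.
P_c = 1008 − 22.78 = 985.22 ≈ 985 mb.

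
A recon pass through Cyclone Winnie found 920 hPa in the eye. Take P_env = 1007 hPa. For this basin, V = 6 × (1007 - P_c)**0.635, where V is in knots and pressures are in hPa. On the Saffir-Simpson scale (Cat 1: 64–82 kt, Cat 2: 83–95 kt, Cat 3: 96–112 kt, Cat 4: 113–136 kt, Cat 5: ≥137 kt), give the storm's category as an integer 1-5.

ΔP = 1007 − 920 = 87 hPa.
V ≈ 6 × 87^0.635 = 6 × 17.04 ≈ 102 kt.
102 kt falls in the Category 3 band.

3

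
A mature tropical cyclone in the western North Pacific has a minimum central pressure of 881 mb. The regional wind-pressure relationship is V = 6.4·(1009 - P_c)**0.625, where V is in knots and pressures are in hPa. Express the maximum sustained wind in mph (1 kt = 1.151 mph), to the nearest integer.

ΔP = 1009 − 881 = 128 mb.
V ≈ 6.4 × 128^0.625 = 6.4 × 20.749 ≈ 132.796 kt.
132.796 × 1.151 ≈ 152.85 mph → 153 mph.

153 mph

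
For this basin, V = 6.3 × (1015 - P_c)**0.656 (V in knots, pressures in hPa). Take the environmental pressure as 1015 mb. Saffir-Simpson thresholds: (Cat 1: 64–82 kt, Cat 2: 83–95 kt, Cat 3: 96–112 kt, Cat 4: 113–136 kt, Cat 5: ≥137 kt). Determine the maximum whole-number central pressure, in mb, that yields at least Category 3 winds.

Category 3 begins at V = 96 kt.
Required ΔP = (96/6.3)^(1/0.656) = 15.238^1.524 ≈ 63.57 mb.
P_c ≤ 1015 − 63.57 = 951.43, so the highest integer P_c is 951 mb.

951 mb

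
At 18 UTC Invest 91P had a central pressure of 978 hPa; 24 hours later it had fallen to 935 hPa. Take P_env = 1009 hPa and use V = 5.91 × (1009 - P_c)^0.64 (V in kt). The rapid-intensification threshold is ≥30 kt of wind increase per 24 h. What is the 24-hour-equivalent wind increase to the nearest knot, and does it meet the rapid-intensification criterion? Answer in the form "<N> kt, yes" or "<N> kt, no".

V₁: ΔP = 31, V ≈ 5.91 × 31^0.64 ≈ 53.22 kt.
V₂: ΔP = 74, V ≈ 5.91 × 74^0.64 ≈ 92.87 kt.
ΔV over 24 h = 39.65 kt → 24 h equivalent = 39.65 × 24/24 ≈ 39.65 kt.
40 kt ≥ 30 kt ⇒ rapid intensification.

40 kt, yes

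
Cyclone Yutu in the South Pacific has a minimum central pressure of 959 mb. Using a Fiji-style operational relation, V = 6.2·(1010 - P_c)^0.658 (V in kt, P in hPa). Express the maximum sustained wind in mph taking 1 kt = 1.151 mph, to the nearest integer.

95 mph

ΔP = 1010 − 959 = 51 mb.
V ≈ 6.2 × 51^0.658 = 6.2 × 13.292 ≈ 82.409 kt.
82.409 × 1.151 ≈ 94.85 mph → 95 mph.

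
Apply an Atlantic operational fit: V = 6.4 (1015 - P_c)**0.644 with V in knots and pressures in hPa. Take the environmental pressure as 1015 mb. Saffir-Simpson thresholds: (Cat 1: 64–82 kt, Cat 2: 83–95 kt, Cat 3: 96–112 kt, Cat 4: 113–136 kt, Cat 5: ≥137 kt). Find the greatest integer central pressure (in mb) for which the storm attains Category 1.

Category 1 begins at V = 64 kt.
Required ΔP = (64/6.4)^(1/0.644) = 10.000^1.553 ≈ 35.71 mb.
P_c ≤ 1015 − 35.71 = 979.29, so the highest integer P_c is 979 mb.

979 mb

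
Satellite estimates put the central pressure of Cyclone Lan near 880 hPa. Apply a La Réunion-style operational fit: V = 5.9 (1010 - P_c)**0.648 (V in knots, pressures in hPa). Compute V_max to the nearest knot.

ΔP = 1010 − 880 = 130 hPa.
130^0.648 ≈ 23.433.
V ≈ 5.9 × 23.433 ≈ 138.3 kt.

138 kt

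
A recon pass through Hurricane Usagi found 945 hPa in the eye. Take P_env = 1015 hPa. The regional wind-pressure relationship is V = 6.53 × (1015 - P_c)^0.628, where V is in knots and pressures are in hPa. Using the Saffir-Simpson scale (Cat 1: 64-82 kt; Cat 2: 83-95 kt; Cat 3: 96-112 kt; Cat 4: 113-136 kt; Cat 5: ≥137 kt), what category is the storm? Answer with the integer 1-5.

ΔP = 1015 − 945 = 70 hPa.
V ≈ 6.53 × 70^0.628 = 6.53 × 14.41 ≈ 94 kt.
94 kt falls in the Category 2 band.

2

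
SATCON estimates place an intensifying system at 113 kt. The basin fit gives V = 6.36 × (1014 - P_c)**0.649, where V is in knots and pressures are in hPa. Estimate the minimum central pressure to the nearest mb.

930 mb

ΔP = (V / 6.36)^(1/0.649) = (113/6.36)^1.541.
113/6.36 = 17.767; 17.767^1.541 ≈ 84.23 mb.
P_c = 1014 − 84.23 = 929.77 ≈ 930 mb.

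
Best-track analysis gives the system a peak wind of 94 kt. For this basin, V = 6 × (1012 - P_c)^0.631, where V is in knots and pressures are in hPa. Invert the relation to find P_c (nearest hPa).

934 hPa

ΔP = (V / 6)^(1/0.631) = (94/6)^1.585.
94/6 = 15.667; 15.667^1.585 ≈ 78.30 hPa.
P_c = 1012 − 78.30 = 933.70 ≈ 934 hPa.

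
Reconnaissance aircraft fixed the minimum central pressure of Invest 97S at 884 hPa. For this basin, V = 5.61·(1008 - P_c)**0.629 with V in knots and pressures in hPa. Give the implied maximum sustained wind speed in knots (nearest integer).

116 kt

ΔP = 1008 − 884 = 124 hPa.
124^0.629 ≈ 20.738.
V ≈ 5.61 × 20.738 ≈ 116.3 kt.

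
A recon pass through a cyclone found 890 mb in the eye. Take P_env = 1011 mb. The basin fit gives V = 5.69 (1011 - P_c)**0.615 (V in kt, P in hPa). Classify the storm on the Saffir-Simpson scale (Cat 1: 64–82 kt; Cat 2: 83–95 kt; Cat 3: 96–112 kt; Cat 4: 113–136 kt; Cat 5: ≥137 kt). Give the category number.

3

ΔP = 1011 − 890 = 121 mb.
V ≈ 5.69 × 121^0.615 = 5.69 × 19.09 ≈ 109 kt.
109 kt falls in the Category 3 band.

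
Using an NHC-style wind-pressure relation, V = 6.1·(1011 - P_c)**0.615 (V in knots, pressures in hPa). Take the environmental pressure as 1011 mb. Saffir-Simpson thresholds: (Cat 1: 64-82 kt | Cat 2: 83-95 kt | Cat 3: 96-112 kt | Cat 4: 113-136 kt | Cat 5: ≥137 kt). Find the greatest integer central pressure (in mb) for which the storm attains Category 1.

Category 1 begins at V = 64 kt.
Required ΔP = (64/6.1)^(1/0.615) = 10.492^1.626 ≈ 45.70 mb.
P_c ≤ 1011 − 45.70 = 965.30, so the highest integer P_c is 965 mb.

965 mb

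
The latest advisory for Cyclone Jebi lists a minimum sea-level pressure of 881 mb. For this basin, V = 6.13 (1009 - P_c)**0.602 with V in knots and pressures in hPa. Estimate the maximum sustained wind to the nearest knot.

114 kt

ΔP = 1009 − 881 = 128 mb.
128^0.602 ≈ 18.558.
V ≈ 6.13 × 18.558 ≈ 113.8 kt.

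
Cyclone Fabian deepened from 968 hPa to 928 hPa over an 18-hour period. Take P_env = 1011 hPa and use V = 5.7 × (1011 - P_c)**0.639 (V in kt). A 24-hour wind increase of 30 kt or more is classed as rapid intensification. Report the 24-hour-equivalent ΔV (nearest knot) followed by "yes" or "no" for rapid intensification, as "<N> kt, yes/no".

V₁: ΔP = 43, V ≈ 5.7 × 43^0.639 ≈ 63.05 kt.
V₂: ΔP = 83, V ≈ 5.7 × 83^0.639 ≈ 95.98 kt.
ΔV over 18 h = 32.93 kt → 24 h equivalent = 32.93 × 24/18 ≈ 43.91 kt.
44 kt ≥ 30 kt ⇒ rapid intensification.

44 kt, yes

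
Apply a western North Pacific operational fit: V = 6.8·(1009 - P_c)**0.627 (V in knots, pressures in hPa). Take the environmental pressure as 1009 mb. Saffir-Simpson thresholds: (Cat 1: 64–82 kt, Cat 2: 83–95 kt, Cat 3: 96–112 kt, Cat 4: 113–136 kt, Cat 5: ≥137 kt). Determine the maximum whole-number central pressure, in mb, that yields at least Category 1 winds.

Category 1 begins at V = 64 kt.
Required ΔP = (64/6.8)^(1/0.627) = 9.412^1.595 ≈ 35.72 mb.
P_c ≤ 1009 − 35.72 = 973.28, so the highest integer P_c is 973 mb.

973 mb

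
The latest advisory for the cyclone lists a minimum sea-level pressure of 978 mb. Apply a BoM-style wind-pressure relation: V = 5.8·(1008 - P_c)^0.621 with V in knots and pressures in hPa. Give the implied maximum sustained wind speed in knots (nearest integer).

ΔP = 1008 − 978 = 30 mb.
30^0.621 ≈ 8.266.
V ≈ 5.8 × 8.266 ≈ 47.9 kt.

48 kt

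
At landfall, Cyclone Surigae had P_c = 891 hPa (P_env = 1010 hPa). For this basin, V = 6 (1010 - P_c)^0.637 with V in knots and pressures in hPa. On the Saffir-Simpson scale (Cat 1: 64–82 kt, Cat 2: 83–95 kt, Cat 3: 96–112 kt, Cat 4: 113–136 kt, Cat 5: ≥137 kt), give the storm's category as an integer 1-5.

ΔP = 1010 − 891 = 119 hPa.
V ≈ 6 × 119^0.637 = 6 × 21.00 ≈ 126 kt.
126 kt falls in the Category 4 band.

4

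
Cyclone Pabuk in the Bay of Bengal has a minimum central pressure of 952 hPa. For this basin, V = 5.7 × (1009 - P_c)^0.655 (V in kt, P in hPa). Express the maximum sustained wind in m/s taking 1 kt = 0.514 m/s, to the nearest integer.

41 m/s

ΔP = 1009 − 952 = 57 hPa.
V ≈ 5.7 × 57^0.655 = 5.7 × 14.129 ≈ 80.533 kt.
80.533 × 0.514 ≈ 41.39 m/s → 41 m/s.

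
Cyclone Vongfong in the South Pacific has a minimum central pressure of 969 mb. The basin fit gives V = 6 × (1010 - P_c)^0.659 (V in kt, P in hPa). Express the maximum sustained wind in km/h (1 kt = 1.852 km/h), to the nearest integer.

128 km/h

ΔP = 1010 − 969 = 41 mb.
V ≈ 6 × 41^0.659 = 6 × 11.556 ≈ 69.339 kt.
69.339 × 1.852 ≈ 128.42 km/h → 128 km/h.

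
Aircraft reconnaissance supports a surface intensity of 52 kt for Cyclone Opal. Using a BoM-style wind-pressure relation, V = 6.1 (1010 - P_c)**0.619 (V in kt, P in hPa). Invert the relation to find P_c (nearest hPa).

978 hPa

ΔP = (V / 6.1)^(1/0.619) = (52/6.1)^1.616.
52/6.1 = 8.525; 8.525^1.616 ≈ 31.88 hPa.
P_c = 1010 − 31.88 = 978.12 ≈ 978 hPa.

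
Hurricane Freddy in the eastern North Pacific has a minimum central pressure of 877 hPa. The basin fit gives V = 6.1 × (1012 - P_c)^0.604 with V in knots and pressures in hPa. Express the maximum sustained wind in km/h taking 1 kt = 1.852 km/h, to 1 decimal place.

218.6 km/h

ΔP = 1012 − 877 = 135 hPa.
V ≈ 6.1 × 135^0.604 = 6.1 × 19.352 ≈ 118.046 kt.
118.046 × 1.852 ≈ 218.62 km/h → 218.6 km/h.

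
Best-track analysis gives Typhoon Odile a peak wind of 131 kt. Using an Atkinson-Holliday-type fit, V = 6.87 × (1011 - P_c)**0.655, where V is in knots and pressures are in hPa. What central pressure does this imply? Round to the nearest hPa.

921 hPa

ΔP = (V / 6.87)^(1/0.655) = (131/6.87)^1.527.
131/6.87 = 19.068; 19.068^1.527 ≈ 90.09 hPa.
P_c = 1011 − 90.09 = 920.91 ≈ 921 hPa.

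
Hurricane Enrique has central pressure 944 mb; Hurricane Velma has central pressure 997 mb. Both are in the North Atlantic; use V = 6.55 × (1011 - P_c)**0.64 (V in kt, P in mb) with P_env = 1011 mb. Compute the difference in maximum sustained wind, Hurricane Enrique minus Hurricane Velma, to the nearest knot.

61 kt

Hurricane Enrique: ΔP = 67; V ≈ 6.55 × 67^0.64 ≈ 96.59 kt.
Hurricane Velma: ΔP = 14; V ≈ 6.55 × 14^0.64 ≈ 35.46 kt.
Difference ≈ 96.59 − 35.46 = 61.13 → 61 kt.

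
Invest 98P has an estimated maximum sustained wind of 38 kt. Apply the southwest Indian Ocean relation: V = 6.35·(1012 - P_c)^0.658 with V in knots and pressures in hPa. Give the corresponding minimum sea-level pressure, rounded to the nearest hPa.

997 hPa

ΔP = (V / 6.35)^(1/0.658) = (38/6.35)^1.520.
38/6.35 = 5.984; 5.984^1.520 ≈ 15.17 hPa.
P_c = 1012 − 15.17 = 996.83 ≈ 997 hPa.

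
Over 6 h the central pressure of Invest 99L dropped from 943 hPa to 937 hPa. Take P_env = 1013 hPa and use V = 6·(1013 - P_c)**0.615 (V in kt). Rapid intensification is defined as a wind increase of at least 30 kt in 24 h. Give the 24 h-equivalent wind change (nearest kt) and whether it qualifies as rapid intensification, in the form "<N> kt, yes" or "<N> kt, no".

17 kt, no

V₁: ΔP = 70, V ≈ 6 × 70^0.615 ≈ 81.83 kt.
V₂: ΔP = 76, V ≈ 6 × 76^0.615 ≈ 86.07 kt.
ΔV over 6 h = 4.24 kt → 24 h equivalent = 4.24 × 24/6 ≈ 16.96 kt.
17 kt < 30 kt ⇒ not rapid intensification.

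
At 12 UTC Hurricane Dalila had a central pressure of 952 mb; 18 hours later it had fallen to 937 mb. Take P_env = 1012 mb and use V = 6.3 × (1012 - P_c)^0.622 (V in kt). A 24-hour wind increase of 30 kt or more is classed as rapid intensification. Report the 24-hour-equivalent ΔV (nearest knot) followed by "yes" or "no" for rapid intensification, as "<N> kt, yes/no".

V₁: ΔP = 60, V ≈ 6.3 × 60^0.622 ≈ 80.42 kt.
V₂: ΔP = 75, V ≈ 6.3 × 75^0.622 ≈ 92.39 kt.
ΔV over 18 h = 11.97 kt → 24 h equivalent = 11.97 × 24/18 ≈ 15.96 kt.
16 kt < 30 kt ⇒ not rapid intensification.

16 kt, no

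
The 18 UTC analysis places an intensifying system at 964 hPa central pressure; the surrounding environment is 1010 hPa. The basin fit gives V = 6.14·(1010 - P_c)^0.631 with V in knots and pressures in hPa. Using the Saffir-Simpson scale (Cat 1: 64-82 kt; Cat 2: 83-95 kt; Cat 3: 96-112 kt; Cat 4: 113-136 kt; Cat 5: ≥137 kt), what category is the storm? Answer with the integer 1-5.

1

ΔP = 1010 − 964 = 46 hPa.
V ≈ 6.14 × 46^0.631 = 6.14 × 11.20 ≈ 69 kt.
69 kt falls in the Category 1 band.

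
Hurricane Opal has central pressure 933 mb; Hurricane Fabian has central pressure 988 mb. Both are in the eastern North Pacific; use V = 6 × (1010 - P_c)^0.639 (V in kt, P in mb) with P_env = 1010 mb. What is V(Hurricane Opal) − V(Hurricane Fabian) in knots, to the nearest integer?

53 kt

Hurricane Opal: ΔP = 77; V ≈ 6 × 77^0.639 ≈ 96.30 kt.
Hurricane Fabian: ΔP = 22; V ≈ 6 × 22^0.639 ≈ 43.25 kt.
Difference ≈ 96.30 − 43.25 = 53.05 → 53 kt.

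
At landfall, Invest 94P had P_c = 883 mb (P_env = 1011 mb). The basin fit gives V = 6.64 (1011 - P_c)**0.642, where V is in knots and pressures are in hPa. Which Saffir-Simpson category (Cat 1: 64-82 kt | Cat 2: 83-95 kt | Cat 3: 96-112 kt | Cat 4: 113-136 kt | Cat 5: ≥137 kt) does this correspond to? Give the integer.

5

ΔP = 1011 − 883 = 128 mb.
V ≈ 6.64 × 128^0.642 = 6.64 × 22.53 ≈ 150 kt.
150 kt falls in the Category 5 band.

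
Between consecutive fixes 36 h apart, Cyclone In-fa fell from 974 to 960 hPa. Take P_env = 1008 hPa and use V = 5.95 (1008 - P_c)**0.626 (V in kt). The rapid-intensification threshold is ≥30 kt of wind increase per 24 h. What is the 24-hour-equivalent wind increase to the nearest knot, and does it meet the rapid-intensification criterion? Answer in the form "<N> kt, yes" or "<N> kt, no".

V₁: ΔP = 34, V ≈ 5.95 × 34^0.626 ≈ 54.10 kt.
V₂: ΔP = 48, V ≈ 5.95 × 48^0.626 ≈ 67.14 kt.
ΔV over 36 h = 13.04 kt → 24 h equivalent = 13.04 × 24/36 ≈ 8.69 kt.
9 kt < 30 kt ⇒ not rapid intensification.

9 kt, no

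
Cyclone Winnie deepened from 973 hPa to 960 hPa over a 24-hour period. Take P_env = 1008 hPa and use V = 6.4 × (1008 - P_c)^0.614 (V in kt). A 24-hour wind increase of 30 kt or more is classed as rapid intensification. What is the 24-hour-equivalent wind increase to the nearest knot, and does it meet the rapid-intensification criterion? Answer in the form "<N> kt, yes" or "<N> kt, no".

12 kt, no

V₁: ΔP = 35, V ≈ 6.4 × 35^0.614 ≈ 56.79 kt.
V₂: ΔP = 48, V ≈ 6.4 × 48^0.614 ≈ 68.94 kt.
ΔV over 24 h = 12.15 kt → 24 h equivalent = 12.15 × 24/24 ≈ 12.15 kt.
12 kt < 30 kt ⇒ not rapid intensification.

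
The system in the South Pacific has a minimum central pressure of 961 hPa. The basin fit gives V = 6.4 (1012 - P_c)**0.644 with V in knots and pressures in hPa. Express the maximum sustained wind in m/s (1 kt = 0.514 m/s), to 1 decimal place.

41.4 m/s

ΔP = 1012 − 961 = 51 hPa.
V ≈ 6.4 × 51^0.644 = 6.4 × 12.580 ≈ 80.511 kt.
80.511 × 0.514 ≈ 41.38 m/s → 41.4 m/s.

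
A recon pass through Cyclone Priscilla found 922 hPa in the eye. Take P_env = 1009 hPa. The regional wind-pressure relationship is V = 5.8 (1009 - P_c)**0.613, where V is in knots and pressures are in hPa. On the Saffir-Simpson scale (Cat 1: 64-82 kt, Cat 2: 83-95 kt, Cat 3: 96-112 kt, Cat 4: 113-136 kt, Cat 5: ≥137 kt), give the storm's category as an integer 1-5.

2

ΔP = 1009 − 922 = 87 hPa.
V ≈ 5.8 × 87^0.613 = 5.8 × 15.45 ≈ 90 kt.
90 kt falls in the Category 2 band.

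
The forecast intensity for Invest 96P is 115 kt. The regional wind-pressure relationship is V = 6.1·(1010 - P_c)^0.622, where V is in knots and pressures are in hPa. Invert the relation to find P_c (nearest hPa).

898 hPa

ΔP = (V / 6.1)^(1/0.622) = (115/6.1)^1.608.
115/6.1 = 18.852; 18.852^1.608 ≈ 112.31 hPa.
P_c = 1010 − 112.31 = 897.69 ≈ 898 hPa.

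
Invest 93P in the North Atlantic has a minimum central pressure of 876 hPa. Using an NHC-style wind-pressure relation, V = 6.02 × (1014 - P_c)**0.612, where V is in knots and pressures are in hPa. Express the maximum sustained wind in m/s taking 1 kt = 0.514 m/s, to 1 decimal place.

63.1 m/s

ΔP = 1014 − 876 = 138 hPa.
V ≈ 6.02 × 138^0.612 = 6.02 × 20.399 ≈ 122.801 kt.
122.801 × 0.514 ≈ 63.12 m/s → 63.1 m/s.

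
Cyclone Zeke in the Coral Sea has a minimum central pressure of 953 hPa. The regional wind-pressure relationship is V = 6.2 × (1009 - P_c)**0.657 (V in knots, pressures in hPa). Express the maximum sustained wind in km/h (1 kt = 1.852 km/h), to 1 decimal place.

ΔP = 1009 − 953 = 56 hPa.
V ≈ 6.2 × 56^0.657 = 6.2 × 14.079 ≈ 87.287 kt.
87.287 × 1.852 ≈ 161.66 km/h → 161.7 km/h.

161.7 km/h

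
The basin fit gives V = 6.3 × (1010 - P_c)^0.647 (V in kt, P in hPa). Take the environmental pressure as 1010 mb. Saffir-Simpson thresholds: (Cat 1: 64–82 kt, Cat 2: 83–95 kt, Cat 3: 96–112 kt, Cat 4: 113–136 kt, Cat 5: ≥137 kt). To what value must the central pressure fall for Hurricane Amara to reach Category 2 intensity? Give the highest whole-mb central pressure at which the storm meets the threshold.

Category 2 begins at V = 83 kt.
Required ΔP = (83/6.3)^(1/0.647) = 13.175^1.546 ≈ 53.78 mb.
P_c ≤ 1010 − 53.78 = 956.22, so the highest integer P_c is 956 mb.

956 mb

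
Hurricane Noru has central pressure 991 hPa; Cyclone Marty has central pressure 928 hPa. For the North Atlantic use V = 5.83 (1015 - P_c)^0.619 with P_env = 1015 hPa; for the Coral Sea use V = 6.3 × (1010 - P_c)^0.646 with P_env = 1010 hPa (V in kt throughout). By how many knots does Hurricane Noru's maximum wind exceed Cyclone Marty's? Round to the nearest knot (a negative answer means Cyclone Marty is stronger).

Hurricane Noru: ΔP = 24; V ≈ 5.83 × 24^0.619 ≈ 41.69 kt.
Cyclone Marty: ΔP = 82; V ≈ 6.3 × 82^0.646 ≈ 108.56 kt.
Difference ≈ 41.69 − 108.56 = -66.87 → -67 kt.

-67 kt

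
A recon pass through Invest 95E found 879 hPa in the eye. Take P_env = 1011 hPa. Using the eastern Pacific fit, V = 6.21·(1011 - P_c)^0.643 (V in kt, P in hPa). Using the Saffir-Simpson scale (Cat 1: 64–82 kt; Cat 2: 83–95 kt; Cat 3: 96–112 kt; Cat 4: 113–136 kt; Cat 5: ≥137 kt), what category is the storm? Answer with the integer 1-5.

5

ΔP = 1011 − 879 = 132 hPa.
V ≈ 6.21 × 132^0.643 = 6.21 × 23.10 ≈ 143 kt.
143 kt falls in the Category 5 band.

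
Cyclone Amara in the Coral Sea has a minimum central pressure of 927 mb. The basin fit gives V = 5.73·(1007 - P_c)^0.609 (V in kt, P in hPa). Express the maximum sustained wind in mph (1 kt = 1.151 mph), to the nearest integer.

ΔP = 1007 − 927 = 80 mb.
V ≈ 5.73 × 80^0.609 = 5.73 × 14.421 ≈ 82.630 kt.
82.630 × 1.151 ≈ 95.11 mph → 95 mph.

95 mph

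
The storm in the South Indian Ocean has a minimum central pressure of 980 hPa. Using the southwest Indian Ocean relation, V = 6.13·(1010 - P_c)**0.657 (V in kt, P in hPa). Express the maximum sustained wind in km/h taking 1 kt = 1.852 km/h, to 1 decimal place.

106.1 km/h

ΔP = 1010 − 980 = 30 hPa.
V ≈ 6.13 × 30^0.657 = 6.13 × 9.343 ≈ 57.270 kt.
57.270 × 1.852 ≈ 106.06 km/h → 106.1 km/h.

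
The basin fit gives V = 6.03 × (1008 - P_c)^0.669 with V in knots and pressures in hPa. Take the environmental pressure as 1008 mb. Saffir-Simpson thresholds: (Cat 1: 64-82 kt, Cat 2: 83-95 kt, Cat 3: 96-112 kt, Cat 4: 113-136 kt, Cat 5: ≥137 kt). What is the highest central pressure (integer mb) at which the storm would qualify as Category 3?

945 mb

Category 3 begins at V = 96 kt.
Required ΔP = (96/6.03)^(1/0.669) = 15.920^1.495 ≈ 62.61 mb.
P_c ≤ 1008 − 62.61 = 945.39, so the highest integer P_c is 945 mb.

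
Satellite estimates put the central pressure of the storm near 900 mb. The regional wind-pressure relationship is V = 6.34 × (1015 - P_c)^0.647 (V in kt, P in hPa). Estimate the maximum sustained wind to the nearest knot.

ΔP = 1015 − 900 = 115 mb.
115^0.647 ≈ 21.541.
V ≈ 6.34 × 21.541 ≈ 136.6 kt.

137 kt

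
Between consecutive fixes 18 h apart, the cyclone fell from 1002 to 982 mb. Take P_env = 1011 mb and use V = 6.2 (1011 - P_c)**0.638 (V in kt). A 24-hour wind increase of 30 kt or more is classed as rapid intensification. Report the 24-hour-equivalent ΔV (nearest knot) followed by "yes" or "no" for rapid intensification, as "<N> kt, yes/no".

V₁: ΔP = 9, V ≈ 6.2 × 9^0.638 ≈ 25.19 kt.
V₂: ΔP = 29, V ≈ 6.2 × 29^0.638 ≈ 53.14 kt.
ΔV over 18 h = 27.95 kt → 24 h equivalent = 27.95 × 24/18 ≈ 37.27 kt.
37 kt ≥ 30 kt ⇒ rapid intensification.

37 kt, yes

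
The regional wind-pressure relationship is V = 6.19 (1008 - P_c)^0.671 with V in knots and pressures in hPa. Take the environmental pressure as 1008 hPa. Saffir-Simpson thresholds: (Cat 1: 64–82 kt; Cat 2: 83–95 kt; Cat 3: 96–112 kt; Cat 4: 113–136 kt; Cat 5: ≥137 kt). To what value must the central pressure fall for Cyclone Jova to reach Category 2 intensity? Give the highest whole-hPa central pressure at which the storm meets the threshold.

960 hPa

Category 2 begins at V = 83 kt.
Required ΔP = (83/6.19)^(1/0.671) = 13.409^1.490 ≈ 47.88 hPa.
P_c ≤ 1008 − 47.88 = 960.12, so the highest integer P_c is 960 hPa.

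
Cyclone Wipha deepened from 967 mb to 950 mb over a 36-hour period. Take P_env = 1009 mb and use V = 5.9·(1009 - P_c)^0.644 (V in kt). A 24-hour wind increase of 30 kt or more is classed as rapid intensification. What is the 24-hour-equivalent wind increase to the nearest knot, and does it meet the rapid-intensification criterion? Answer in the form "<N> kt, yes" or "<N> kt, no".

V₁: ΔP = 42, V ≈ 5.9 × 42^0.644 ≈ 65.50 kt.
V₂: ΔP = 59, V ≈ 5.9 × 59^0.644 ≈ 81.52 kt.
ΔV over 36 h = 16.02 kt → 24 h equivalent = 16.02 × 24/36 ≈ 10.68 kt.
11 kt < 30 kt ⇒ not rapid intensification.

11 kt, no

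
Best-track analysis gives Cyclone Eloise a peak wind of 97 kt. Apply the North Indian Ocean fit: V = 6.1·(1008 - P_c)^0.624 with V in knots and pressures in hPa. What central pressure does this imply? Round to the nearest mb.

ΔP = (V / 6.1)^(1/0.624) = (97/6.1)^1.603.
97/6.1 = 15.902; 15.902^1.603 ≈ 84.21 mb.
P_c = 1008 − 84.21 = 923.79 ≈ 924 mb.

924 mb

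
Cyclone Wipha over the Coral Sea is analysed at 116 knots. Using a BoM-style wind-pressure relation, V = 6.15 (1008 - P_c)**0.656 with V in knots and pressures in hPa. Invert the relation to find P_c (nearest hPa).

ΔP = (V / 6.15)^(1/0.656) = (116/6.15)^1.524.
116/6.15 = 18.862; 18.862^1.524 ≈ 88.00 hPa.
P_c = 1008 − 88.00 = 920.00 ≈ 920 hPa.

920 hPa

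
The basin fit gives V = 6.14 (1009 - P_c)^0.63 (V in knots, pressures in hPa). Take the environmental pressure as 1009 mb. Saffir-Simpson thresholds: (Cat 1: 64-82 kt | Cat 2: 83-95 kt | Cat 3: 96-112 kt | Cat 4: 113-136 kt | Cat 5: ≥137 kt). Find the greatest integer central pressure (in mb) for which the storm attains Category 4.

907 mb

Category 4 begins at V = 113 kt.
Required ΔP = (113/6.14)^(1/0.63) = 18.404^1.587 ≈ 101.81 mb.
P_c ≤ 1009 − 101.81 = 907.19, so the highest integer P_c is 907 mb.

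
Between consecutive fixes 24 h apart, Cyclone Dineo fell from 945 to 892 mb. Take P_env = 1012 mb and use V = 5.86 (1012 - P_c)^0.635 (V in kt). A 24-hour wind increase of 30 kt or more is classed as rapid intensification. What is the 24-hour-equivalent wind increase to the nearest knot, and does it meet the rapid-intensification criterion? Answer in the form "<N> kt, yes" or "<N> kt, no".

V₁: ΔP = 67, V ≈ 5.86 × 67^0.635 ≈ 84.62 kt.
V₂: ΔP = 120, V ≈ 5.86 × 120^0.635 ≈ 122.51 kt.
ΔV over 24 h = 37.89 kt → 24 h equivalent = 37.89 × 24/24 ≈ 37.89 kt.
38 kt ≥ 30 kt ⇒ rapid intensification.

38 kt, yes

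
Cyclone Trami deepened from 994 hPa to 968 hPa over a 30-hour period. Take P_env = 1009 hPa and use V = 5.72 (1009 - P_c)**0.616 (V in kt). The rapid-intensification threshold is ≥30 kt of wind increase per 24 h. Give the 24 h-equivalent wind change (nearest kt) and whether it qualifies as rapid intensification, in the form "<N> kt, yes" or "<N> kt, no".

V₁: ΔP = 15, V ≈ 5.72 × 15^0.616 ≈ 30.33 kt.
V₂: ΔP = 41, V ≈ 5.72 × 41^0.616 ≈ 56.35 kt.
ΔV over 30 h = 26.02 kt → 24 h equivalent = 26.02 × 24/30 ≈ 20.82 kt.
21 kt < 30 kt ⇒ not rapid intensification.

21 kt, no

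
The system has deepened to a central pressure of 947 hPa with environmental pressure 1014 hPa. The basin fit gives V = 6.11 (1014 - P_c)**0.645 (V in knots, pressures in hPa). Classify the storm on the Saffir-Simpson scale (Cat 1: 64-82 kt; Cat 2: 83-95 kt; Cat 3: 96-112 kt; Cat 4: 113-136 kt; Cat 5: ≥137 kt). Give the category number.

2

ΔP = 1014 − 947 = 67 hPa.
V ≈ 6.11 × 67^0.645 = 6.11 × 15.06 ≈ 92 kt.
92 kt falls in the Category 2 band.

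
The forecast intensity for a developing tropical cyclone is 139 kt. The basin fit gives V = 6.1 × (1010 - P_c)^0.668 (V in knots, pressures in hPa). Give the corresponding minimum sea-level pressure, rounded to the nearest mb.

902 mb

ΔP = (V / 6.1)^(1/0.668) = (139/6.1)^1.497.
139/6.1 = 22.787; 22.787^1.497 ≈ 107.76 mb.
P_c = 1010 − 107.76 = 902.24 ≈ 902 mb.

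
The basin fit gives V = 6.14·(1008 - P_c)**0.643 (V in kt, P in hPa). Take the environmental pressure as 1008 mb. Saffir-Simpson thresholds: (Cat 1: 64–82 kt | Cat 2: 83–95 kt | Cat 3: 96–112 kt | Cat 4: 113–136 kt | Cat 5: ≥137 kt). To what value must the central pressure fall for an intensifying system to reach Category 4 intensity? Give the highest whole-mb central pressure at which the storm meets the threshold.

915 mb

Category 4 begins at V = 113 kt.
Required ΔP = (113/6.14)^(1/0.643) = 18.404^1.555 ≈ 92.73 mb.
P_c ≤ 1008 − 92.73 = 915.27, so the highest integer P_c is 915 mb.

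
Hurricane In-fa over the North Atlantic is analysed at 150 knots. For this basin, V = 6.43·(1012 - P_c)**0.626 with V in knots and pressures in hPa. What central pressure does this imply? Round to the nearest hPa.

ΔP = (V / 6.43)^(1/0.626) = (150/6.43)^1.597.
150/6.43 = 23.328; 23.328^1.597 ≈ 153.15 hPa.
P_c = 1012 − 153.15 = 858.85 ≈ 859 hPa.

859 hPa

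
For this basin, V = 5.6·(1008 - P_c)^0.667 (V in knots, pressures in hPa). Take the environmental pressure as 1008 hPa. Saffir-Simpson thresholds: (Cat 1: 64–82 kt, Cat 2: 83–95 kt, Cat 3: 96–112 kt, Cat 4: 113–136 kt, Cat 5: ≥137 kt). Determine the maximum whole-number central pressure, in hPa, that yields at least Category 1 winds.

969 hPa

Category 1 begins at V = 64 kt.
Required ΔP = (64/5.6)^(1/0.667) = 11.429^1.499 ≈ 38.57 hPa.
P_c ≤ 1008 − 38.57 = 969.43, so the highest integer P_c is 969 hPa.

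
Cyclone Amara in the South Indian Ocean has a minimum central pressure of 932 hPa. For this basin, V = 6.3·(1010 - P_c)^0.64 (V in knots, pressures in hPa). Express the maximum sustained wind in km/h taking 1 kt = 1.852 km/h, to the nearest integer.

ΔP = 1010 − 932 = 78 hPa.
V ≈ 6.3 × 78^0.64 = 6.3 × 16.253 ≈ 102.396 kt.
102.396 × 1.852 ≈ 189.64 km/h → 190 km/h.

190 km/h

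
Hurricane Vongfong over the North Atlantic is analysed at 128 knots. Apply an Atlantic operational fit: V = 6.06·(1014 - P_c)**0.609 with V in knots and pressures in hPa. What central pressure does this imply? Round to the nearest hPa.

864 hPa

ΔP = (V / 6.06)^(1/0.609) = (128/6.06)^1.642.
128/6.06 = 21.122; 21.122^1.642 ≈ 149.72 hPa.
P_c = 1014 − 149.72 = 864.28 ≈ 864 hPa.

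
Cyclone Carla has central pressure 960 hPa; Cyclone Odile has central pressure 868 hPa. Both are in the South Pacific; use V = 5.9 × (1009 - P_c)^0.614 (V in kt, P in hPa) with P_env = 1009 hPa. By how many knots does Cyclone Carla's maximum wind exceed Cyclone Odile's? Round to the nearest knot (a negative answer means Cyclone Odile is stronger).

Cyclone Carla: ΔP = 49; V ≈ 5.9 × 49^0.614 ≈ 64.36 kt.
Cyclone Odile: ΔP = 141; V ≈ 5.9 × 141^0.614 ≈ 123.16 kt.
Difference ≈ 64.36 − 123.16 = -58.80 → -59 kt.

-59 kt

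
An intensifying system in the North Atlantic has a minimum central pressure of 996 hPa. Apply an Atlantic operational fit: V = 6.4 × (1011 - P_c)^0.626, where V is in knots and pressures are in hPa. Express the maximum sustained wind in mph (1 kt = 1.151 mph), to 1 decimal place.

40.1 mph

ΔP = 1011 − 996 = 15 hPa.
V ≈ 6.4 × 15^0.626 = 6.4 × 5.448 ≈ 34.867 kt.
34.867 × 1.151 ≈ 40.13 mph → 40.1 mph.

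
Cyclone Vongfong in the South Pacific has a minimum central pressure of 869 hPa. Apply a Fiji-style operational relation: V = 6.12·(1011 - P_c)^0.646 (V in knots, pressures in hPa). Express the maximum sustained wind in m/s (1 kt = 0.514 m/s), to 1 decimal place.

ΔP = 1011 − 869 = 142 hPa.
V ≈ 6.12 × 142^0.646 = 6.12 × 24.568 ≈ 150.359 kt.
150.359 × 0.514 ≈ 77.28 m/s → 77.3 m/s.

77.3 m/s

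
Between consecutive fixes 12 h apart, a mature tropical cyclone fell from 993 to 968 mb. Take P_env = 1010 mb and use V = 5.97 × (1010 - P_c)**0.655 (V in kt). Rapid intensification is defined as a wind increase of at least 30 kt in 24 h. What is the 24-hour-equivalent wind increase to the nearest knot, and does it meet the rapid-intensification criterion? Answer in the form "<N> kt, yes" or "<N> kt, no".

V₁: ΔP = 17, V ≈ 5.97 × 17^0.655 ≈ 38.19 kt.
V₂: ΔP = 42, V ≈ 5.97 × 42^0.655 ≈ 69.06 kt.
ΔV over 12 h = 30.87 kt → 24 h equivalent = 30.87 × 24/12 ≈ 61.74 kt.
62 kt ≥ 30 kt ⇒ rapid intensification.

62 kt, yes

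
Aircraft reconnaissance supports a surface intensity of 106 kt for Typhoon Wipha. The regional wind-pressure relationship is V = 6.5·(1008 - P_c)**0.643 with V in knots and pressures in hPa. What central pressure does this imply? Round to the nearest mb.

931 mb

ΔP = (V / 6.5)^(1/0.643) = (106/6.5)^1.555.
106/6.5 = 16.308; 16.308^1.555 ≈ 76.83 mb.
P_c = 1008 − 76.83 = 931.17 ≈ 931 mb.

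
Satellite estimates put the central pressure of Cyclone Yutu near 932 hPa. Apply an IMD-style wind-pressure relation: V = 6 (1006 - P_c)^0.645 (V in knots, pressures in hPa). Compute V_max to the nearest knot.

ΔP = 1006 − 932 = 74 hPa.
74^0.645 ≈ 16.057.
V ≈ 6 × 16.057 ≈ 96.3 kt.

96 kt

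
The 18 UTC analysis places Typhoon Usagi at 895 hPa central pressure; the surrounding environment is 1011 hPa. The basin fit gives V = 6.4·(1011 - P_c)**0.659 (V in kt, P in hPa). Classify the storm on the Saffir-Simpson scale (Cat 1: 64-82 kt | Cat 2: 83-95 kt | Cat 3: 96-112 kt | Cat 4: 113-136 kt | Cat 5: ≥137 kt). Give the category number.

ΔP = 1011 − 895 = 116 hPa.
V ≈ 6.4 × 116^0.659 = 6.4 × 22.93 ≈ 147 kt.
147 kt falls in the Category 5 band.

5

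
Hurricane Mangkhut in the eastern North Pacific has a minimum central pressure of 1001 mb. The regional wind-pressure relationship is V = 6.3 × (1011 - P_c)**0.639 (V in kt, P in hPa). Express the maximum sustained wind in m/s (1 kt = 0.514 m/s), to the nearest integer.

14 m/s

ΔP = 1011 − 1001 = 10 mb.
V ≈ 6.3 × 10^0.639 = 6.3 × 4.355 ≈ 27.437 kt.
27.437 × 0.514 ≈ 14.10 m/s → 14 m/s.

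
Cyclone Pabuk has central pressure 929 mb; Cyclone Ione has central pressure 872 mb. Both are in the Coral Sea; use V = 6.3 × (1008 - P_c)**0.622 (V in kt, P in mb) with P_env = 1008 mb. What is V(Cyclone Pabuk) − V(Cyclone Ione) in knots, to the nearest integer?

Cyclone Pabuk: ΔP = 79; V ≈ 6.3 × 79^0.622 ≈ 95.43 kt.
Cyclone Ione: ΔP = 136; V ≈ 6.3 × 136^0.622 ≈ 133.78 kt.
Difference ≈ 95.43 − 133.78 = -38.35 → -38 kt.

-38 kt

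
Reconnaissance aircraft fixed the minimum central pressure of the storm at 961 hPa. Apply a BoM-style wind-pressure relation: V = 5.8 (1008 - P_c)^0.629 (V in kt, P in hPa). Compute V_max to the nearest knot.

65 kt

ΔP = 1008 − 961 = 47 hPa.
47^0.629 ≈ 11.265.
V ≈ 5.8 × 11.265 ≈ 65.3 kt.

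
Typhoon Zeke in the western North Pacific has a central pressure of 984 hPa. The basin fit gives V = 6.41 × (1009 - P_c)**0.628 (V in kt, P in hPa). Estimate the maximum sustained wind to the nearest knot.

ΔP = 1009 − 984 = 25 hPa.
25^0.628 ≈ 7.549.
V ≈ 6.41 × 7.549 ≈ 48.4 kt.

48 kt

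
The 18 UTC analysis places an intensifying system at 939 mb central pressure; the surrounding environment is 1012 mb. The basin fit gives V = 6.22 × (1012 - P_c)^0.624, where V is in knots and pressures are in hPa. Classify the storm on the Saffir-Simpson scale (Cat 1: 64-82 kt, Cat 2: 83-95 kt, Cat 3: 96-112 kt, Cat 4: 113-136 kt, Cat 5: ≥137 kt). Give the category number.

2

ΔP = 1012 − 939 = 73 mb.
V ≈ 6.22 × 73^0.624 = 6.22 × 14.54 ≈ 90 kt.
90 kt falls in the Category 2 band.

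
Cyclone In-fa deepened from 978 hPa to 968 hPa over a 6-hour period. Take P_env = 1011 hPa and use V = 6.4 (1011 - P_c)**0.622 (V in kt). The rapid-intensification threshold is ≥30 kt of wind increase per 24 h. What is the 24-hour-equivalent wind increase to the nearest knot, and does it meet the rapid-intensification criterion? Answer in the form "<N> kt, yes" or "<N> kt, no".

V₁: ΔP = 33, V ≈ 6.4 × 33^0.622 ≈ 56.32 kt.
V₂: ΔP = 43, V ≈ 6.4 × 43^0.622 ≈ 66.40 kt.
ΔV over 6 h = 10.08 kt → 24 h equivalent = 10.08 × 24/6 ≈ 40.32 kt.
40 kt ≥ 30 kt ⇒ rapid intensification.

40 kt, yes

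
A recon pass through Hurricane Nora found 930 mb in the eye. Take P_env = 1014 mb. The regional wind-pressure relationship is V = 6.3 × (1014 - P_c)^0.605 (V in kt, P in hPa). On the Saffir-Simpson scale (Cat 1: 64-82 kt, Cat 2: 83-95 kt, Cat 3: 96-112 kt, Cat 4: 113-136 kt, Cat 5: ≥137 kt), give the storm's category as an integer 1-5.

ΔP = 1014 − 930 = 84 mb.
V ≈ 6.3 × 84^0.605 = 6.3 × 14.59 ≈ 92 kt.
92 kt falls in the Category 2 band.

2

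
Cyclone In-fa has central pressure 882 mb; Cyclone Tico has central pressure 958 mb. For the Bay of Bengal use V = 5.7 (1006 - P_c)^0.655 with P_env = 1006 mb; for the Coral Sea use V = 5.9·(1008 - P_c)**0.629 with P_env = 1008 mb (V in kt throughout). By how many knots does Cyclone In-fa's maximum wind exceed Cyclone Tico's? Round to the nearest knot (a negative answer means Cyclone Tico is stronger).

65 kt

Cyclone In-fa: ΔP = 124; V ≈ 5.7 × 124^0.655 ≈ 133.99 kt.
Cyclone Tico: ΔP = 50; V ≈ 5.9 × 50^0.629 ≈ 69.10 kt.
Difference ≈ 133.99 − 69.10 = 64.89 → 65 kt.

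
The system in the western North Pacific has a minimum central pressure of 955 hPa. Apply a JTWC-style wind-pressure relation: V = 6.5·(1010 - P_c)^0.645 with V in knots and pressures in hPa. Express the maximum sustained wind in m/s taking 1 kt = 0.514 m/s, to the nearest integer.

ΔP = 1010 − 955 = 55 hPa.
V ≈ 6.5 × 55^0.645 = 6.5 × 13.260 ≈ 86.188 kt.
86.188 × 0.514 ≈ 44.30 m/s → 44 m/s.

44 m/s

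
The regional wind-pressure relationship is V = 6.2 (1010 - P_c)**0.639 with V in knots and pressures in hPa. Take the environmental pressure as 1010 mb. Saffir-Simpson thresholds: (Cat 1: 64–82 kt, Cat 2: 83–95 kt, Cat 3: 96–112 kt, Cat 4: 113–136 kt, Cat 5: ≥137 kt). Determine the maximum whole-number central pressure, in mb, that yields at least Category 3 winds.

937 mb

Category 3 begins at V = 96 kt.
Required ΔP = (96/6.2)^(1/0.639) = 15.484^1.565 ≈ 72.79 mb.
P_c ≤ 1010 − 72.79 = 937.21, so the highest integer P_c is 937 mb.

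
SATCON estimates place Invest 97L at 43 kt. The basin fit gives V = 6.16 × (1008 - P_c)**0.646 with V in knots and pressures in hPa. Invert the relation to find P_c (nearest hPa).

988 hPa

ΔP = (V / 6.16)^(1/0.646) = (43/6.16)^1.548.
43/6.16 = 6.981; 6.981^1.548 ≈ 20.25 hPa.
P_c = 1008 − 20.25 = 987.75 ≈ 988 hPa.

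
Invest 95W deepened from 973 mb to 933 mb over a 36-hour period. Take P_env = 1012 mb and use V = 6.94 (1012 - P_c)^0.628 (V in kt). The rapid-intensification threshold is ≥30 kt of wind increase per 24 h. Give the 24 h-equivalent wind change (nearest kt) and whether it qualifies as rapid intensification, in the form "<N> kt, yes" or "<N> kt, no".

V₁: ΔP = 39, V ≈ 6.94 × 39^0.628 ≈ 69.27 kt.
V₂: ΔP = 79, V ≈ 6.94 × 79^0.628 ≈ 107.91 kt.
ΔV over 36 h = 38.64 kt → 24 h equivalent = 38.64 × 24/36 ≈ 25.76 kt.
26 kt < 30 kt ⇒ not rapid intensification.

26 kt, no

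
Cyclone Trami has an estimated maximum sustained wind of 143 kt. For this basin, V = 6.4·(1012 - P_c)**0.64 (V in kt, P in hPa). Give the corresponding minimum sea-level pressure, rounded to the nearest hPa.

884 hPa

ΔP = (V / 6.4)^(1/0.64) = (143/6.4)^1.562.
143/6.4 = 22.344; 22.344^1.562 ≈ 128.25 hPa.
P_c = 1012 − 128.25 = 883.75 ≈ 884 hPa.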